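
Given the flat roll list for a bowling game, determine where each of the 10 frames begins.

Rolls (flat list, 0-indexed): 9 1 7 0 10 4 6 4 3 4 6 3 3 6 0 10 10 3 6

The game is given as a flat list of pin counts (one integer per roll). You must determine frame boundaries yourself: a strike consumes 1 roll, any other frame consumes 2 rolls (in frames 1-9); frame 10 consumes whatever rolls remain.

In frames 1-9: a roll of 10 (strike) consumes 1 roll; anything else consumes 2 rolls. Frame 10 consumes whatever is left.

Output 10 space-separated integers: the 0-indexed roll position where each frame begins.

Frame 1 starts at roll index 0: rolls=9,1 (sum=10), consumes 2 rolls
Frame 2 starts at roll index 2: rolls=7,0 (sum=7), consumes 2 rolls
Frame 3 starts at roll index 4: roll=10 (strike), consumes 1 roll
Frame 4 starts at roll index 5: rolls=4,6 (sum=10), consumes 2 rolls
Frame 5 starts at roll index 7: rolls=4,3 (sum=7), consumes 2 rolls
Frame 6 starts at roll index 9: rolls=4,6 (sum=10), consumes 2 rolls
Frame 7 starts at roll index 11: rolls=3,3 (sum=6), consumes 2 rolls
Frame 8 starts at roll index 13: rolls=6,0 (sum=6), consumes 2 rolls
Frame 9 starts at roll index 15: roll=10 (strike), consumes 1 roll
Frame 10 starts at roll index 16: 3 remaining rolls

Answer: 0 2 4 5 7 9 11 13 15 16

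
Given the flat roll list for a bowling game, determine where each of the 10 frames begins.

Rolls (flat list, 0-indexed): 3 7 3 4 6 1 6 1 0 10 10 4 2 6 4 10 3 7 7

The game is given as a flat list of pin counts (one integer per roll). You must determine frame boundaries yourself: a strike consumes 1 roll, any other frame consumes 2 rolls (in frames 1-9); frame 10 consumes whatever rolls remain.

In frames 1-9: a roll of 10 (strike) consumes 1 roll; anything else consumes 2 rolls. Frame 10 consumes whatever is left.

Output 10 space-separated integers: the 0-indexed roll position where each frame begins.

Frame 1 starts at roll index 0: rolls=3,7 (sum=10), consumes 2 rolls
Frame 2 starts at roll index 2: rolls=3,4 (sum=7), consumes 2 rolls
Frame 3 starts at roll index 4: rolls=6,1 (sum=7), consumes 2 rolls
Frame 4 starts at roll index 6: rolls=6,1 (sum=7), consumes 2 rolls
Frame 5 starts at roll index 8: rolls=0,10 (sum=10), consumes 2 rolls
Frame 6 starts at roll index 10: roll=10 (strike), consumes 1 roll
Frame 7 starts at roll index 11: rolls=4,2 (sum=6), consumes 2 rolls
Frame 8 starts at roll index 13: rolls=6,4 (sum=10), consumes 2 rolls
Frame 9 starts at roll index 15: roll=10 (strike), consumes 1 roll
Frame 10 starts at roll index 16: 3 remaining rolls

Answer: 0 2 4 6 8 10 11 13 15 16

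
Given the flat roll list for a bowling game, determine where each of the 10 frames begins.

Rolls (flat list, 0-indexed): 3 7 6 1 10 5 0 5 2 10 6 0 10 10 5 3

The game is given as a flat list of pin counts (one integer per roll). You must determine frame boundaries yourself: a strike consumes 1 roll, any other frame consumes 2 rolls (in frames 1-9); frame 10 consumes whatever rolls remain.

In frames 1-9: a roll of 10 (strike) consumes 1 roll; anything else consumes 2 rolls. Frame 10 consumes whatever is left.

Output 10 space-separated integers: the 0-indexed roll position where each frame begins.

Answer: 0 2 4 5 7 9 10 12 13 14

Derivation:
Frame 1 starts at roll index 0: rolls=3,7 (sum=10), consumes 2 rolls
Frame 2 starts at roll index 2: rolls=6,1 (sum=7), consumes 2 rolls
Frame 3 starts at roll index 4: roll=10 (strike), consumes 1 roll
Frame 4 starts at roll index 5: rolls=5,0 (sum=5), consumes 2 rolls
Frame 5 starts at roll index 7: rolls=5,2 (sum=7), consumes 2 rolls
Frame 6 starts at roll index 9: roll=10 (strike), consumes 1 roll
Frame 7 starts at roll index 10: rolls=6,0 (sum=6), consumes 2 rolls
Frame 8 starts at roll index 12: roll=10 (strike), consumes 1 roll
Frame 9 starts at roll index 13: roll=10 (strike), consumes 1 roll
Frame 10 starts at roll index 14: 2 remaining rolls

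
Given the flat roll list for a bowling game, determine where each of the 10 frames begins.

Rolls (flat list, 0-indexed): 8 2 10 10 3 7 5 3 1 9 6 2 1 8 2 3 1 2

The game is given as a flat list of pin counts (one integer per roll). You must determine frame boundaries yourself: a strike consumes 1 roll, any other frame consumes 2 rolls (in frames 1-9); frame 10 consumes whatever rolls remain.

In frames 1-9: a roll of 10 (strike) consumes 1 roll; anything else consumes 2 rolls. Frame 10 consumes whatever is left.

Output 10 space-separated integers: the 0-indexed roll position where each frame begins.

Frame 1 starts at roll index 0: rolls=8,2 (sum=10), consumes 2 rolls
Frame 2 starts at roll index 2: roll=10 (strike), consumes 1 roll
Frame 3 starts at roll index 3: roll=10 (strike), consumes 1 roll
Frame 4 starts at roll index 4: rolls=3,7 (sum=10), consumes 2 rolls
Frame 5 starts at roll index 6: rolls=5,3 (sum=8), consumes 2 rolls
Frame 6 starts at roll index 8: rolls=1,9 (sum=10), consumes 2 rolls
Frame 7 starts at roll index 10: rolls=6,2 (sum=8), consumes 2 rolls
Frame 8 starts at roll index 12: rolls=1,8 (sum=9), consumes 2 rolls
Frame 9 starts at roll index 14: rolls=2,3 (sum=5), consumes 2 rolls
Frame 10 starts at roll index 16: 2 remaining rolls

Answer: 0 2 3 4 6 8 10 12 14 16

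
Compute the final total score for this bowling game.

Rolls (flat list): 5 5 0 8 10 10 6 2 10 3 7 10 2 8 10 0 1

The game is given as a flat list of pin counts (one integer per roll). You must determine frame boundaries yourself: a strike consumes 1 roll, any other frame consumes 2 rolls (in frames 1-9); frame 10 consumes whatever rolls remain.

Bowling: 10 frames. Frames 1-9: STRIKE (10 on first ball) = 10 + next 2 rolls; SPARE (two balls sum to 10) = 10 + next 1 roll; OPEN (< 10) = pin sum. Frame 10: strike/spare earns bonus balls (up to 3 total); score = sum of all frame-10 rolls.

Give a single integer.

Frame 1: SPARE (5+5=10). 10 + next roll (0) = 10. Cumulative: 10
Frame 2: OPEN (0+8=8). Cumulative: 18
Frame 3: STRIKE. 10 + next two rolls (10+6) = 26. Cumulative: 44
Frame 4: STRIKE. 10 + next two rolls (6+2) = 18. Cumulative: 62
Frame 5: OPEN (6+2=8). Cumulative: 70
Frame 6: STRIKE. 10 + next two rolls (3+7) = 20. Cumulative: 90
Frame 7: SPARE (3+7=10). 10 + next roll (10) = 20. Cumulative: 110
Frame 8: STRIKE. 10 + next two rolls (2+8) = 20. Cumulative: 130
Frame 9: SPARE (2+8=10). 10 + next roll (10) = 20. Cumulative: 150
Frame 10: STRIKE. Sum of all frame-10 rolls (10+0+1) = 11. Cumulative: 161

Answer: 161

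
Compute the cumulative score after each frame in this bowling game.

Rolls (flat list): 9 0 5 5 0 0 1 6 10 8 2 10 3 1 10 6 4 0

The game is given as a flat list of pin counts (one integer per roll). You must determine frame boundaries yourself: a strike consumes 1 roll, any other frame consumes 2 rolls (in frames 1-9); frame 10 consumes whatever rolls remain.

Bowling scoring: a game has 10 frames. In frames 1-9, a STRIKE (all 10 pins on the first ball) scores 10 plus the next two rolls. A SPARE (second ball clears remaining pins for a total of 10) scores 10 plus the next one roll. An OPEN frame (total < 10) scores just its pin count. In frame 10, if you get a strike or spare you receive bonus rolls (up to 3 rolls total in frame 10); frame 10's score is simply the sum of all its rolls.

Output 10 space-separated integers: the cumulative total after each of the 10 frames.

Answer: 9 19 19 26 46 66 80 84 104 114

Derivation:
Frame 1: OPEN (9+0=9). Cumulative: 9
Frame 2: SPARE (5+5=10). 10 + next roll (0) = 10. Cumulative: 19
Frame 3: OPEN (0+0=0). Cumulative: 19
Frame 4: OPEN (1+6=7). Cumulative: 26
Frame 5: STRIKE. 10 + next two rolls (8+2) = 20. Cumulative: 46
Frame 6: SPARE (8+2=10). 10 + next roll (10) = 20. Cumulative: 66
Frame 7: STRIKE. 10 + next two rolls (3+1) = 14. Cumulative: 80
Frame 8: OPEN (3+1=4). Cumulative: 84
Frame 9: STRIKE. 10 + next two rolls (6+4) = 20. Cumulative: 104
Frame 10: SPARE. Sum of all frame-10 rolls (6+4+0) = 10. Cumulative: 114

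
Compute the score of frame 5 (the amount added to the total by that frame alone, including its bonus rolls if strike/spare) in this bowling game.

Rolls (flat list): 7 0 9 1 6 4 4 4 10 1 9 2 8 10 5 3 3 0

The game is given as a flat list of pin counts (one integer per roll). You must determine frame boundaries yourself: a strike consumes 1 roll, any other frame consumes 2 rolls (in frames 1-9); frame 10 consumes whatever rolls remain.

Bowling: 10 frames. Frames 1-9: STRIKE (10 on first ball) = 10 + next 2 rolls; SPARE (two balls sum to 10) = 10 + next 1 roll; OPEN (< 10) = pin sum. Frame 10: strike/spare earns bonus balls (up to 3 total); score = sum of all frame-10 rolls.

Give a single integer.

Frame 1: OPEN (7+0=7). Cumulative: 7
Frame 2: SPARE (9+1=10). 10 + next roll (6) = 16. Cumulative: 23
Frame 3: SPARE (6+4=10). 10 + next roll (4) = 14. Cumulative: 37
Frame 4: OPEN (4+4=8). Cumulative: 45
Frame 5: STRIKE. 10 + next two rolls (1+9) = 20. Cumulative: 65
Frame 6: SPARE (1+9=10). 10 + next roll (2) = 12. Cumulative: 77
Frame 7: SPARE (2+8=10). 10 + next roll (10) = 20. Cumulative: 97

Answer: 20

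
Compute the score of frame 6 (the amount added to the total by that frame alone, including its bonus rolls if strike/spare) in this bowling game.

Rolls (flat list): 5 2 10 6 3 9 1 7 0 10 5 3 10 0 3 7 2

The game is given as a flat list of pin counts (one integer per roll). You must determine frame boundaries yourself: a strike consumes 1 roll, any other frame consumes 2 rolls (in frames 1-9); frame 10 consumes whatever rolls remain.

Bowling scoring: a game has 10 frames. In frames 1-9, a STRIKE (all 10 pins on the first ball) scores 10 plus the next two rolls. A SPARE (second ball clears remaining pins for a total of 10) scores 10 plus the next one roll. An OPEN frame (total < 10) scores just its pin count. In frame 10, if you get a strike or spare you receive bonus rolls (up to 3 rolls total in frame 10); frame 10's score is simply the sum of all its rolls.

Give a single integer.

Answer: 18

Derivation:
Frame 1: OPEN (5+2=7). Cumulative: 7
Frame 2: STRIKE. 10 + next two rolls (6+3) = 19. Cumulative: 26
Frame 3: OPEN (6+3=9). Cumulative: 35
Frame 4: SPARE (9+1=10). 10 + next roll (7) = 17. Cumulative: 52
Frame 5: OPEN (7+0=7). Cumulative: 59
Frame 6: STRIKE. 10 + next two rolls (5+3) = 18. Cumulative: 77
Frame 7: OPEN (5+3=8). Cumulative: 85
Frame 8: STRIKE. 10 + next two rolls (0+3) = 13. Cumulative: 98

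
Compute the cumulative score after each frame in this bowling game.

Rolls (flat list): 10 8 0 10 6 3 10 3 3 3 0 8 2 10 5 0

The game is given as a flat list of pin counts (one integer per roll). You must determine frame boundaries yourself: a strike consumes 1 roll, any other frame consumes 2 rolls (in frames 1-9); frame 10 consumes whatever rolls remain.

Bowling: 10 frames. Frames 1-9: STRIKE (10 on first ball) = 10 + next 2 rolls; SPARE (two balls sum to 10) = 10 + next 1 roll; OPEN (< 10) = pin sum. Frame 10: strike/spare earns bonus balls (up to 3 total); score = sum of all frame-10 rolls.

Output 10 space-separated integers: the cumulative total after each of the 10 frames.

Answer: 18 26 45 54 70 76 79 99 114 119

Derivation:
Frame 1: STRIKE. 10 + next two rolls (8+0) = 18. Cumulative: 18
Frame 2: OPEN (8+0=8). Cumulative: 26
Frame 3: STRIKE. 10 + next two rolls (6+3) = 19. Cumulative: 45
Frame 4: OPEN (6+3=9). Cumulative: 54
Frame 5: STRIKE. 10 + next two rolls (3+3) = 16. Cumulative: 70
Frame 6: OPEN (3+3=6). Cumulative: 76
Frame 7: OPEN (3+0=3). Cumulative: 79
Frame 8: SPARE (8+2=10). 10 + next roll (10) = 20. Cumulative: 99
Frame 9: STRIKE. 10 + next two rolls (5+0) = 15. Cumulative: 114
Frame 10: OPEN. Sum of all frame-10 rolls (5+0) = 5. Cumulative: 119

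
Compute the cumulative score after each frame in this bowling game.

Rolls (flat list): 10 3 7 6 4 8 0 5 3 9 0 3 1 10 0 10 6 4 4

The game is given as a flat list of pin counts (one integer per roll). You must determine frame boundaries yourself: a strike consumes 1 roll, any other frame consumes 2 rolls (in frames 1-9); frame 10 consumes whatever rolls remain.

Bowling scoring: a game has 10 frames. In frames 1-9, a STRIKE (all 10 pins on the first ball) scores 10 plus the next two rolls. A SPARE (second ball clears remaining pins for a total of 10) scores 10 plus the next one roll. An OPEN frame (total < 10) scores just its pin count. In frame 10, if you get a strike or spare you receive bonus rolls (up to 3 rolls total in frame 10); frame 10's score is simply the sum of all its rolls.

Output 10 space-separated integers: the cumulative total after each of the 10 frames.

Answer: 20 36 54 62 70 79 83 103 119 133

Derivation:
Frame 1: STRIKE. 10 + next two rolls (3+7) = 20. Cumulative: 20
Frame 2: SPARE (3+7=10). 10 + next roll (6) = 16. Cumulative: 36
Frame 3: SPARE (6+4=10). 10 + next roll (8) = 18. Cumulative: 54
Frame 4: OPEN (8+0=8). Cumulative: 62
Frame 5: OPEN (5+3=8). Cumulative: 70
Frame 6: OPEN (9+0=9). Cumulative: 79
Frame 7: OPEN (3+1=4). Cumulative: 83
Frame 8: STRIKE. 10 + next two rolls (0+10) = 20. Cumulative: 103
Frame 9: SPARE (0+10=10). 10 + next roll (6) = 16. Cumulative: 119
Frame 10: SPARE. Sum of all frame-10 rolls (6+4+4) = 14. Cumulative: 133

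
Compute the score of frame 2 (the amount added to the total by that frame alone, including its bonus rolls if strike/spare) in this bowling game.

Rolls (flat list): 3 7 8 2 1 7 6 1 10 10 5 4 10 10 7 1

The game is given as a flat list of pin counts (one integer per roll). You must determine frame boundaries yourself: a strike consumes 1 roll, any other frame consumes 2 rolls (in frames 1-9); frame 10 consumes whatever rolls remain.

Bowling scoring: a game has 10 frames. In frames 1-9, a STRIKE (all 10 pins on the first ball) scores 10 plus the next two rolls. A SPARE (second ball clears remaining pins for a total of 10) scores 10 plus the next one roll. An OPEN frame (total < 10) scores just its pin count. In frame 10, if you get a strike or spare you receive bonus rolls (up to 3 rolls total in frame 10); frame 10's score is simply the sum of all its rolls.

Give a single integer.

Answer: 11

Derivation:
Frame 1: SPARE (3+7=10). 10 + next roll (8) = 18. Cumulative: 18
Frame 2: SPARE (8+2=10). 10 + next roll (1) = 11. Cumulative: 29
Frame 3: OPEN (1+7=8). Cumulative: 37
Frame 4: OPEN (6+1=7). Cumulative: 44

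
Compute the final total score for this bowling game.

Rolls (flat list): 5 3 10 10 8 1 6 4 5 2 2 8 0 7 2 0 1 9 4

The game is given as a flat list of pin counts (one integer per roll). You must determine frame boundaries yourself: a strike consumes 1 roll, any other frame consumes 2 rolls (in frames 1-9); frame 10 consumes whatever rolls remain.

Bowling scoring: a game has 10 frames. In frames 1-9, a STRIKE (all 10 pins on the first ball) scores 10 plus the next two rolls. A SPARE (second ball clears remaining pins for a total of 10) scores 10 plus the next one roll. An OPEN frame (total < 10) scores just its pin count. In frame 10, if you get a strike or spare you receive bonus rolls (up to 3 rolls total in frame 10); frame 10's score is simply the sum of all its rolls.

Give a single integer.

Frame 1: OPEN (5+3=8). Cumulative: 8
Frame 2: STRIKE. 10 + next two rolls (10+8) = 28. Cumulative: 36
Frame 3: STRIKE. 10 + next two rolls (8+1) = 19. Cumulative: 55
Frame 4: OPEN (8+1=9). Cumulative: 64
Frame 5: SPARE (6+4=10). 10 + next roll (5) = 15. Cumulative: 79
Frame 6: OPEN (5+2=7). Cumulative: 86
Frame 7: SPARE (2+8=10). 10 + next roll (0) = 10. Cumulative: 96
Frame 8: OPEN (0+7=7). Cumulative: 103
Frame 9: OPEN (2+0=2). Cumulative: 105
Frame 10: SPARE. Sum of all frame-10 rolls (1+9+4) = 14. Cumulative: 119

Answer: 119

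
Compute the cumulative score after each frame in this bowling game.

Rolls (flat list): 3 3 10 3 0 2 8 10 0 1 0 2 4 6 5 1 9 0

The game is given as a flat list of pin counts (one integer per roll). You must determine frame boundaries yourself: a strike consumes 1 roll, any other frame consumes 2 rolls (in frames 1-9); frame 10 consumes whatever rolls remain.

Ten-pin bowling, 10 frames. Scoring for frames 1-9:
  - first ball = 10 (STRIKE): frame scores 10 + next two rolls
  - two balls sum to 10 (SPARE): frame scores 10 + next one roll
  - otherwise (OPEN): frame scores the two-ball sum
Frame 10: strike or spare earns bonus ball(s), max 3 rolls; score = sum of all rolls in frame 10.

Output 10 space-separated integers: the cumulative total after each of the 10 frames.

Frame 1: OPEN (3+3=6). Cumulative: 6
Frame 2: STRIKE. 10 + next two rolls (3+0) = 13. Cumulative: 19
Frame 3: OPEN (3+0=3). Cumulative: 22
Frame 4: SPARE (2+8=10). 10 + next roll (10) = 20. Cumulative: 42
Frame 5: STRIKE. 10 + next two rolls (0+1) = 11. Cumulative: 53
Frame 6: OPEN (0+1=1). Cumulative: 54
Frame 7: OPEN (0+2=2). Cumulative: 56
Frame 8: SPARE (4+6=10). 10 + next roll (5) = 15. Cumulative: 71
Frame 9: OPEN (5+1=6). Cumulative: 77
Frame 10: OPEN. Sum of all frame-10 rolls (9+0) = 9. Cumulative: 86

Answer: 6 19 22 42 53 54 56 71 77 86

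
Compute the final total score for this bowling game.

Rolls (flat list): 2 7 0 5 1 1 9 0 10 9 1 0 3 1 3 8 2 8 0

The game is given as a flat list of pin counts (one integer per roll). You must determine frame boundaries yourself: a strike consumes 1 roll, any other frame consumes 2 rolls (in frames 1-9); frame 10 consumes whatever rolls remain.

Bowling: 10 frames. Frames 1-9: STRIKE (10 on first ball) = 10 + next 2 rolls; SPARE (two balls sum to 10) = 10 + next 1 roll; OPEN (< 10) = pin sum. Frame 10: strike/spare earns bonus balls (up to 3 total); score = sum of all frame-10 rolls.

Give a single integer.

Answer: 88

Derivation:
Frame 1: OPEN (2+7=9). Cumulative: 9
Frame 2: OPEN (0+5=5). Cumulative: 14
Frame 3: OPEN (1+1=2). Cumulative: 16
Frame 4: OPEN (9+0=9). Cumulative: 25
Frame 5: STRIKE. 10 + next two rolls (9+1) = 20. Cumulative: 45
Frame 6: SPARE (9+1=10). 10 + next roll (0) = 10. Cumulative: 55
Frame 7: OPEN (0+3=3). Cumulative: 58
Frame 8: OPEN (1+3=4). Cumulative: 62
Frame 9: SPARE (8+2=10). 10 + next roll (8) = 18. Cumulative: 80
Frame 10: OPEN. Sum of all frame-10 rolls (8+0) = 8. Cumulative: 88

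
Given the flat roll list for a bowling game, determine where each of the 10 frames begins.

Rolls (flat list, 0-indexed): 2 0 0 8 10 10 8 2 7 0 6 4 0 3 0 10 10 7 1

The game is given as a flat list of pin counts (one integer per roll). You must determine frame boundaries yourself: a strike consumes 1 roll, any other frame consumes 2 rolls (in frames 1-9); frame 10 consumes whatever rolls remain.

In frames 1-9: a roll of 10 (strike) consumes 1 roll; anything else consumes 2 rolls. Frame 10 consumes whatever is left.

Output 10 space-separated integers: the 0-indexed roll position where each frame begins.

Frame 1 starts at roll index 0: rolls=2,0 (sum=2), consumes 2 rolls
Frame 2 starts at roll index 2: rolls=0,8 (sum=8), consumes 2 rolls
Frame 3 starts at roll index 4: roll=10 (strike), consumes 1 roll
Frame 4 starts at roll index 5: roll=10 (strike), consumes 1 roll
Frame 5 starts at roll index 6: rolls=8,2 (sum=10), consumes 2 rolls
Frame 6 starts at roll index 8: rolls=7,0 (sum=7), consumes 2 rolls
Frame 7 starts at roll index 10: rolls=6,4 (sum=10), consumes 2 rolls
Frame 8 starts at roll index 12: rolls=0,3 (sum=3), consumes 2 rolls
Frame 9 starts at roll index 14: rolls=0,10 (sum=10), consumes 2 rolls
Frame 10 starts at roll index 16: 3 remaining rolls

Answer: 0 2 4 5 6 8 10 12 14 16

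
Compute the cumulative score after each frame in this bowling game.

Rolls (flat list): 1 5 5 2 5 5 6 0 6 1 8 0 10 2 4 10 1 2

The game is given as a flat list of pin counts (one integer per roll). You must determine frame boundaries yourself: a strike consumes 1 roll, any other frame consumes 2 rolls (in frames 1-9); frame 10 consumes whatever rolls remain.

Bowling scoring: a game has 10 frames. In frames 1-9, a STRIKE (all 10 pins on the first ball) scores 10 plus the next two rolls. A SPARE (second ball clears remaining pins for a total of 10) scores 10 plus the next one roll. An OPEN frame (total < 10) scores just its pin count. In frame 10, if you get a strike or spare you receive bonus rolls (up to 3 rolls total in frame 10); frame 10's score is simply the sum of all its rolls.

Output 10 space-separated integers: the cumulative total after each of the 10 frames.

Answer: 6 13 29 35 42 50 66 72 85 88

Derivation:
Frame 1: OPEN (1+5=6). Cumulative: 6
Frame 2: OPEN (5+2=7). Cumulative: 13
Frame 3: SPARE (5+5=10). 10 + next roll (6) = 16. Cumulative: 29
Frame 4: OPEN (6+0=6). Cumulative: 35
Frame 5: OPEN (6+1=7). Cumulative: 42
Frame 6: OPEN (8+0=8). Cumulative: 50
Frame 7: STRIKE. 10 + next two rolls (2+4) = 16. Cumulative: 66
Frame 8: OPEN (2+4=6). Cumulative: 72
Frame 9: STRIKE. 10 + next two rolls (1+2) = 13. Cumulative: 85
Frame 10: OPEN. Sum of all frame-10 rolls (1+2) = 3. Cumulative: 88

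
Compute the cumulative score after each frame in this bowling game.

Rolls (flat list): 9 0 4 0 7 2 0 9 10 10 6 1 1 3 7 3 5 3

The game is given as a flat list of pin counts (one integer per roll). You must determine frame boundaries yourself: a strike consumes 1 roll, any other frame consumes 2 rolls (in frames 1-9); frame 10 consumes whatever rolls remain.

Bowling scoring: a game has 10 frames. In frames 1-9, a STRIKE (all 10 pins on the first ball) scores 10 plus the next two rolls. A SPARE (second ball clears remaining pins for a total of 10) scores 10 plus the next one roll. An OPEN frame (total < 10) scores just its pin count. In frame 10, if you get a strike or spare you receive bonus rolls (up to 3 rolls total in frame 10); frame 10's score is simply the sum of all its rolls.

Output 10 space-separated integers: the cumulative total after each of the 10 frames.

Frame 1: OPEN (9+0=9). Cumulative: 9
Frame 2: OPEN (4+0=4). Cumulative: 13
Frame 3: OPEN (7+2=9). Cumulative: 22
Frame 4: OPEN (0+9=9). Cumulative: 31
Frame 5: STRIKE. 10 + next two rolls (10+6) = 26. Cumulative: 57
Frame 6: STRIKE. 10 + next two rolls (6+1) = 17. Cumulative: 74
Frame 7: OPEN (6+1=7). Cumulative: 81
Frame 8: OPEN (1+3=4). Cumulative: 85
Frame 9: SPARE (7+3=10). 10 + next roll (5) = 15. Cumulative: 100
Frame 10: OPEN. Sum of all frame-10 rolls (5+3) = 8. Cumulative: 108

Answer: 9 13 22 31 57 74 81 85 100 108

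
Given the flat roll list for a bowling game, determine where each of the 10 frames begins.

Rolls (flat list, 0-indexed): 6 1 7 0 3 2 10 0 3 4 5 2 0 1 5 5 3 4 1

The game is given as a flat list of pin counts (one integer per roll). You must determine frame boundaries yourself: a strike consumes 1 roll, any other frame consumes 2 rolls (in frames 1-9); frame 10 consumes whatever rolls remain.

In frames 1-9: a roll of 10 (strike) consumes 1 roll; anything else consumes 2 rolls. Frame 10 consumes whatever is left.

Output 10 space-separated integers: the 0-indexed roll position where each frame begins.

Frame 1 starts at roll index 0: rolls=6,1 (sum=7), consumes 2 rolls
Frame 2 starts at roll index 2: rolls=7,0 (sum=7), consumes 2 rolls
Frame 3 starts at roll index 4: rolls=3,2 (sum=5), consumes 2 rolls
Frame 4 starts at roll index 6: roll=10 (strike), consumes 1 roll
Frame 5 starts at roll index 7: rolls=0,3 (sum=3), consumes 2 rolls
Frame 6 starts at roll index 9: rolls=4,5 (sum=9), consumes 2 rolls
Frame 7 starts at roll index 11: rolls=2,0 (sum=2), consumes 2 rolls
Frame 8 starts at roll index 13: rolls=1,5 (sum=6), consumes 2 rolls
Frame 9 starts at roll index 15: rolls=5,3 (sum=8), consumes 2 rolls
Frame 10 starts at roll index 17: 2 remaining rolls

Answer: 0 2 4 6 7 9 11 13 15 17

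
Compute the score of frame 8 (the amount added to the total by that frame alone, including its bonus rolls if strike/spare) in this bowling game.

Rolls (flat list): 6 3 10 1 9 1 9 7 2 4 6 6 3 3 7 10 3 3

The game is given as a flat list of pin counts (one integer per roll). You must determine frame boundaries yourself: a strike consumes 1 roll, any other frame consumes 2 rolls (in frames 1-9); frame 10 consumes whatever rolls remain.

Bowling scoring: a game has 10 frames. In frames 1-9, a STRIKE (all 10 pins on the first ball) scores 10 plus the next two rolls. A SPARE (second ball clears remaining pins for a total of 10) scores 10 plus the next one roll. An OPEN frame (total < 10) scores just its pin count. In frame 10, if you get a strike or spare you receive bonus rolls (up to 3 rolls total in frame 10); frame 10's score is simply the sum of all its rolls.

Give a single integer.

Frame 1: OPEN (6+3=9). Cumulative: 9
Frame 2: STRIKE. 10 + next two rolls (1+9) = 20. Cumulative: 29
Frame 3: SPARE (1+9=10). 10 + next roll (1) = 11. Cumulative: 40
Frame 4: SPARE (1+9=10). 10 + next roll (7) = 17. Cumulative: 57
Frame 5: OPEN (7+2=9). Cumulative: 66
Frame 6: SPARE (4+6=10). 10 + next roll (6) = 16. Cumulative: 82
Frame 7: OPEN (6+3=9). Cumulative: 91
Frame 8: SPARE (3+7=10). 10 + next roll (10) = 20. Cumulative: 111
Frame 9: STRIKE. 10 + next two rolls (3+3) = 16. Cumulative: 127
Frame 10: OPEN. Sum of all frame-10 rolls (3+3) = 6. Cumulative: 133

Answer: 20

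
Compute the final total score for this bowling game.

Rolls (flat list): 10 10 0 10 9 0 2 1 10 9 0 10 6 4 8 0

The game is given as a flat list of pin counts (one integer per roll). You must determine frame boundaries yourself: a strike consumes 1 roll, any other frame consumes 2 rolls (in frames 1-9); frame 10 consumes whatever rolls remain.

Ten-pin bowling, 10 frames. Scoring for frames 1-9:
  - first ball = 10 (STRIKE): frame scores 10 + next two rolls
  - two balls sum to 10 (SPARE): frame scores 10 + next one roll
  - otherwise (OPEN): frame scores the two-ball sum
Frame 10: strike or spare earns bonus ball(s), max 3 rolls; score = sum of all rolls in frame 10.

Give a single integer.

Answer: 145

Derivation:
Frame 1: STRIKE. 10 + next two rolls (10+0) = 20. Cumulative: 20
Frame 2: STRIKE. 10 + next two rolls (0+10) = 20. Cumulative: 40
Frame 3: SPARE (0+10=10). 10 + next roll (9) = 19. Cumulative: 59
Frame 4: OPEN (9+0=9). Cumulative: 68
Frame 5: OPEN (2+1=3). Cumulative: 71
Frame 6: STRIKE. 10 + next two rolls (9+0) = 19. Cumulative: 90
Frame 7: OPEN (9+0=9). Cumulative: 99
Frame 8: STRIKE. 10 + next two rolls (6+4) = 20. Cumulative: 119
Frame 9: SPARE (6+4=10). 10 + next roll (8) = 18. Cumulative: 137
Frame 10: OPEN. Sum of all frame-10 rolls (8+0) = 8. Cumulative: 145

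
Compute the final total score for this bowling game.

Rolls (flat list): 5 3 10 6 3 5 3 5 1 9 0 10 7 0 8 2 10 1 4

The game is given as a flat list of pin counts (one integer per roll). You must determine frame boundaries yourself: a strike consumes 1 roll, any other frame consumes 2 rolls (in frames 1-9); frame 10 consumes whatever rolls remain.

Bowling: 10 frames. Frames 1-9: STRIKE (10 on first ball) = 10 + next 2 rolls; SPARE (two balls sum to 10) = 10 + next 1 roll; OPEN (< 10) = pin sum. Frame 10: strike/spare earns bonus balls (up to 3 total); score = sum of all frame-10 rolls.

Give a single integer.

Frame 1: OPEN (5+3=8). Cumulative: 8
Frame 2: STRIKE. 10 + next two rolls (6+3) = 19. Cumulative: 27
Frame 3: OPEN (6+3=9). Cumulative: 36
Frame 4: OPEN (5+3=8). Cumulative: 44
Frame 5: OPEN (5+1=6). Cumulative: 50
Frame 6: OPEN (9+0=9). Cumulative: 59
Frame 7: STRIKE. 10 + next two rolls (7+0) = 17. Cumulative: 76
Frame 8: OPEN (7+0=7). Cumulative: 83
Frame 9: SPARE (8+2=10). 10 + next roll (10) = 20. Cumulative: 103
Frame 10: STRIKE. Sum of all frame-10 rolls (10+1+4) = 15. Cumulative: 118

Answer: 118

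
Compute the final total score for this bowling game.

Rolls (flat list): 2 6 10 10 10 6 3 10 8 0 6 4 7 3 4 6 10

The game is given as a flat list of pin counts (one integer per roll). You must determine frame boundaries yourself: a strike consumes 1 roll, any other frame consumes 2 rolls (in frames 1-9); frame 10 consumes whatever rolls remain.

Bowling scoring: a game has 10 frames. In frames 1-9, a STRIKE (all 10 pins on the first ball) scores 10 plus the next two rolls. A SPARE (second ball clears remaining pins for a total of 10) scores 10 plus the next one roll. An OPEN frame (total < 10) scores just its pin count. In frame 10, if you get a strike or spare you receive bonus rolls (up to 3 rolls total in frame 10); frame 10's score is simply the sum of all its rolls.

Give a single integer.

Frame 1: OPEN (2+6=8). Cumulative: 8
Frame 2: STRIKE. 10 + next two rolls (10+10) = 30. Cumulative: 38
Frame 3: STRIKE. 10 + next two rolls (10+6) = 26. Cumulative: 64
Frame 4: STRIKE. 10 + next two rolls (6+3) = 19. Cumulative: 83
Frame 5: OPEN (6+3=9). Cumulative: 92
Frame 6: STRIKE. 10 + next two rolls (8+0) = 18. Cumulative: 110
Frame 7: OPEN (8+0=8). Cumulative: 118
Frame 8: SPARE (6+4=10). 10 + next roll (7) = 17. Cumulative: 135
Frame 9: SPARE (7+3=10). 10 + next roll (4) = 14. Cumulative: 149
Frame 10: SPARE. Sum of all frame-10 rolls (4+6+10) = 20. Cumulative: 169

Answer: 169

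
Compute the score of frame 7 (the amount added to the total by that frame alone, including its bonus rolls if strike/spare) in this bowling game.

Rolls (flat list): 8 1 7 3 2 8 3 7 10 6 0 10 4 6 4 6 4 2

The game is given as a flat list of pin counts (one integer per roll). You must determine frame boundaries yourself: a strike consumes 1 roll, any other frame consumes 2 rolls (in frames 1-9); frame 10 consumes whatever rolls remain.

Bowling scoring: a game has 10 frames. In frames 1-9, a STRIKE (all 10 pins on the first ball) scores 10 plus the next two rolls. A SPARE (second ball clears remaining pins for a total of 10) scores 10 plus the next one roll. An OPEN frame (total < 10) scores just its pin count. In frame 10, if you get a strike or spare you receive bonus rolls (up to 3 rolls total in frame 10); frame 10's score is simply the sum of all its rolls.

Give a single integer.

Frame 1: OPEN (8+1=9). Cumulative: 9
Frame 2: SPARE (7+3=10). 10 + next roll (2) = 12. Cumulative: 21
Frame 3: SPARE (2+8=10). 10 + next roll (3) = 13. Cumulative: 34
Frame 4: SPARE (3+7=10). 10 + next roll (10) = 20. Cumulative: 54
Frame 5: STRIKE. 10 + next two rolls (6+0) = 16. Cumulative: 70
Frame 6: OPEN (6+0=6). Cumulative: 76
Frame 7: STRIKE. 10 + next two rolls (4+6) = 20. Cumulative: 96
Frame 8: SPARE (4+6=10). 10 + next roll (4) = 14. Cumulative: 110
Frame 9: SPARE (4+6=10). 10 + next roll (4) = 14. Cumulative: 124

Answer: 20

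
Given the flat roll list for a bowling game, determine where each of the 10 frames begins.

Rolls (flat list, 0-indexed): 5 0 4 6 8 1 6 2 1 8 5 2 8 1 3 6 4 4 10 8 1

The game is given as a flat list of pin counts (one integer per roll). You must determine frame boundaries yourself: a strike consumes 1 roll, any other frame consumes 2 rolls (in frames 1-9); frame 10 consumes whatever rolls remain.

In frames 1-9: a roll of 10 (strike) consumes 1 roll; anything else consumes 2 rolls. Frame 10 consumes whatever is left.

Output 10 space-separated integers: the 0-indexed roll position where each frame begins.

Frame 1 starts at roll index 0: rolls=5,0 (sum=5), consumes 2 rolls
Frame 2 starts at roll index 2: rolls=4,6 (sum=10), consumes 2 rolls
Frame 3 starts at roll index 4: rolls=8,1 (sum=9), consumes 2 rolls
Frame 4 starts at roll index 6: rolls=6,2 (sum=8), consumes 2 rolls
Frame 5 starts at roll index 8: rolls=1,8 (sum=9), consumes 2 rolls
Frame 6 starts at roll index 10: rolls=5,2 (sum=7), consumes 2 rolls
Frame 7 starts at roll index 12: rolls=8,1 (sum=9), consumes 2 rolls
Frame 8 starts at roll index 14: rolls=3,6 (sum=9), consumes 2 rolls
Frame 9 starts at roll index 16: rolls=4,4 (sum=8), consumes 2 rolls
Frame 10 starts at roll index 18: 3 remaining rolls

Answer: 0 2 4 6 8 10 12 14 16 18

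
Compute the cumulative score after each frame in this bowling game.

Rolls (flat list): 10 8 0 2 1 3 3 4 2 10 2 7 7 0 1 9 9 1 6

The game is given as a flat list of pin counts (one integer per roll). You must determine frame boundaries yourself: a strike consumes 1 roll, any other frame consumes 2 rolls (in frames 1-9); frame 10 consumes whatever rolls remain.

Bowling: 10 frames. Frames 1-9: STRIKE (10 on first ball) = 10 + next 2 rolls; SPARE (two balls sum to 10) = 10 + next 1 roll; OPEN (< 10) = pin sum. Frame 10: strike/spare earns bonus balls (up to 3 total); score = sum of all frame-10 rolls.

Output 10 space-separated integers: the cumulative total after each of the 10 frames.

Answer: 18 26 29 35 41 60 69 76 95 111

Derivation:
Frame 1: STRIKE. 10 + next two rolls (8+0) = 18. Cumulative: 18
Frame 2: OPEN (8+0=8). Cumulative: 26
Frame 3: OPEN (2+1=3). Cumulative: 29
Frame 4: OPEN (3+3=6). Cumulative: 35
Frame 5: OPEN (4+2=6). Cumulative: 41
Frame 6: STRIKE. 10 + next two rolls (2+7) = 19. Cumulative: 60
Frame 7: OPEN (2+7=9). Cumulative: 69
Frame 8: OPEN (7+0=7). Cumulative: 76
Frame 9: SPARE (1+9=10). 10 + next roll (9) = 19. Cumulative: 95
Frame 10: SPARE. Sum of all frame-10 rolls (9+1+6) = 16. Cumulative: 111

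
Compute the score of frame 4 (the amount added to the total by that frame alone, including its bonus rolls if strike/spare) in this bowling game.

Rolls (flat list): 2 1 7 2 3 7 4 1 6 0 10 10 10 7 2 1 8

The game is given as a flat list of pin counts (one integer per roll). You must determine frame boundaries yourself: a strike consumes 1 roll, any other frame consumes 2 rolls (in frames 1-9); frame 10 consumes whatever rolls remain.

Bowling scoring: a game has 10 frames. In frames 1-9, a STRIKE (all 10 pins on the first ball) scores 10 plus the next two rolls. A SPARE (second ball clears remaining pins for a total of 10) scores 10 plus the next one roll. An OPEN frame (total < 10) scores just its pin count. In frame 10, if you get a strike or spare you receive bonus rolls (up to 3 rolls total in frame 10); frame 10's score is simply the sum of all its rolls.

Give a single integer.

Answer: 5

Derivation:
Frame 1: OPEN (2+1=3). Cumulative: 3
Frame 2: OPEN (7+2=9). Cumulative: 12
Frame 3: SPARE (3+7=10). 10 + next roll (4) = 14. Cumulative: 26
Frame 4: OPEN (4+1=5). Cumulative: 31
Frame 5: OPEN (6+0=6). Cumulative: 37
Frame 6: STRIKE. 10 + next two rolls (10+10) = 30. Cumulative: 67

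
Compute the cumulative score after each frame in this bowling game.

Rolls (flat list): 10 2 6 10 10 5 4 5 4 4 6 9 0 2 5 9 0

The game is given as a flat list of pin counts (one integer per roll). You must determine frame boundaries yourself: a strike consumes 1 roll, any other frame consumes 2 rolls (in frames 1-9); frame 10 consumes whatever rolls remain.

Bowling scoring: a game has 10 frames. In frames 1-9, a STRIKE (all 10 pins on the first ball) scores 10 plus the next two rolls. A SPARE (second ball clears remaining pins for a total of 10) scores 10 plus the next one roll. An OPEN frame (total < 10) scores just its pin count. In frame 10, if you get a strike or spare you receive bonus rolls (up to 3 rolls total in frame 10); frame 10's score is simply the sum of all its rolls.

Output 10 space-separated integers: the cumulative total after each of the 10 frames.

Answer: 18 26 51 70 79 88 107 116 123 132

Derivation:
Frame 1: STRIKE. 10 + next two rolls (2+6) = 18. Cumulative: 18
Frame 2: OPEN (2+6=8). Cumulative: 26
Frame 3: STRIKE. 10 + next two rolls (10+5) = 25. Cumulative: 51
Frame 4: STRIKE. 10 + next two rolls (5+4) = 19. Cumulative: 70
Frame 5: OPEN (5+4=9). Cumulative: 79
Frame 6: OPEN (5+4=9). Cumulative: 88
Frame 7: SPARE (4+6=10). 10 + next roll (9) = 19. Cumulative: 107
Frame 8: OPEN (9+0=9). Cumulative: 116
Frame 9: OPEN (2+5=7). Cumulative: 123
Frame 10: OPEN. Sum of all frame-10 rolls (9+0) = 9. Cumulative: 132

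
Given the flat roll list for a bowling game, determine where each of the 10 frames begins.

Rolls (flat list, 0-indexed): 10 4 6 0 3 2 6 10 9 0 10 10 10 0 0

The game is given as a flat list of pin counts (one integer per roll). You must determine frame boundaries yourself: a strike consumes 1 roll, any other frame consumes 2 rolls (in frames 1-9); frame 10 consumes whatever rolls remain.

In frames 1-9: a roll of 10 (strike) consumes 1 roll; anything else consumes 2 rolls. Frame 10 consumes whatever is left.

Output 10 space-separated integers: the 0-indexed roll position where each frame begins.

Answer: 0 1 3 5 7 8 10 11 12 13

Derivation:
Frame 1 starts at roll index 0: roll=10 (strike), consumes 1 roll
Frame 2 starts at roll index 1: rolls=4,6 (sum=10), consumes 2 rolls
Frame 3 starts at roll index 3: rolls=0,3 (sum=3), consumes 2 rolls
Frame 4 starts at roll index 5: rolls=2,6 (sum=8), consumes 2 rolls
Frame 5 starts at roll index 7: roll=10 (strike), consumes 1 roll
Frame 6 starts at roll index 8: rolls=9,0 (sum=9), consumes 2 rolls
Frame 7 starts at roll index 10: roll=10 (strike), consumes 1 roll
Frame 8 starts at roll index 11: roll=10 (strike), consumes 1 roll
Frame 9 starts at roll index 12: roll=10 (strike), consumes 1 roll
Frame 10 starts at roll index 13: 2 remaining rolls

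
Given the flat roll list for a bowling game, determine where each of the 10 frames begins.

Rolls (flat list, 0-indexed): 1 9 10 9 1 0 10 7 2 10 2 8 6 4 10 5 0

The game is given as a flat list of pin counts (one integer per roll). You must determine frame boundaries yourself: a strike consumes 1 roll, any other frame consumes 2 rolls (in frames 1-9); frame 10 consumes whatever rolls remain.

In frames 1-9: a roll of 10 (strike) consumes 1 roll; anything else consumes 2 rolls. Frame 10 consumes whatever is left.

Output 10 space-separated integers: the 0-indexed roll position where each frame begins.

Frame 1 starts at roll index 0: rolls=1,9 (sum=10), consumes 2 rolls
Frame 2 starts at roll index 2: roll=10 (strike), consumes 1 roll
Frame 3 starts at roll index 3: rolls=9,1 (sum=10), consumes 2 rolls
Frame 4 starts at roll index 5: rolls=0,10 (sum=10), consumes 2 rolls
Frame 5 starts at roll index 7: rolls=7,2 (sum=9), consumes 2 rolls
Frame 6 starts at roll index 9: roll=10 (strike), consumes 1 roll
Frame 7 starts at roll index 10: rolls=2,8 (sum=10), consumes 2 rolls
Frame 8 starts at roll index 12: rolls=6,4 (sum=10), consumes 2 rolls
Frame 9 starts at roll index 14: roll=10 (strike), consumes 1 roll
Frame 10 starts at roll index 15: 2 remaining rolls

Answer: 0 2 3 5 7 9 10 12 14 15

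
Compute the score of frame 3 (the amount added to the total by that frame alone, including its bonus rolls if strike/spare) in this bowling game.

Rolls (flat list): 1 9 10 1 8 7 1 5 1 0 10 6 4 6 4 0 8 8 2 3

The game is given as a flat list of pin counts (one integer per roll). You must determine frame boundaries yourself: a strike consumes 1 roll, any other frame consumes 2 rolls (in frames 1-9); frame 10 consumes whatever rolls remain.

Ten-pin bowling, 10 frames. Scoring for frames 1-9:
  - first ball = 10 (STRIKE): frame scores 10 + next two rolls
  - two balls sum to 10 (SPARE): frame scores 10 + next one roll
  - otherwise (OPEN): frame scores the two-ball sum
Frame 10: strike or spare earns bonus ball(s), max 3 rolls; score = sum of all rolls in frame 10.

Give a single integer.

Answer: 9

Derivation:
Frame 1: SPARE (1+9=10). 10 + next roll (10) = 20. Cumulative: 20
Frame 2: STRIKE. 10 + next two rolls (1+8) = 19. Cumulative: 39
Frame 3: OPEN (1+8=9). Cumulative: 48
Frame 4: OPEN (7+1=8). Cumulative: 56
Frame 5: OPEN (5+1=6). Cumulative: 62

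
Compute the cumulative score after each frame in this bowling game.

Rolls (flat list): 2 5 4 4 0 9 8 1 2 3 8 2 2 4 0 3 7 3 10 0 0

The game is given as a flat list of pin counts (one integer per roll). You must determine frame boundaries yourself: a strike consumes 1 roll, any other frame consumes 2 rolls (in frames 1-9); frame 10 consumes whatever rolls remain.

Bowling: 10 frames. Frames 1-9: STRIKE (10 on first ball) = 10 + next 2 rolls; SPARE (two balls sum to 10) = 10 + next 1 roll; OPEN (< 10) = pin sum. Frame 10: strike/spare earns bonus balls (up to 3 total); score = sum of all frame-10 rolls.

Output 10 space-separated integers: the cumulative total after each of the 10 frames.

Frame 1: OPEN (2+5=7). Cumulative: 7
Frame 2: OPEN (4+4=8). Cumulative: 15
Frame 3: OPEN (0+9=9). Cumulative: 24
Frame 4: OPEN (8+1=9). Cumulative: 33
Frame 5: OPEN (2+3=5). Cumulative: 38
Frame 6: SPARE (8+2=10). 10 + next roll (2) = 12. Cumulative: 50
Frame 7: OPEN (2+4=6). Cumulative: 56
Frame 8: OPEN (0+3=3). Cumulative: 59
Frame 9: SPARE (7+3=10). 10 + next roll (10) = 20. Cumulative: 79
Frame 10: STRIKE. Sum of all frame-10 rolls (10+0+0) = 10. Cumulative: 89

Answer: 7 15 24 33 38 50 56 59 79 89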